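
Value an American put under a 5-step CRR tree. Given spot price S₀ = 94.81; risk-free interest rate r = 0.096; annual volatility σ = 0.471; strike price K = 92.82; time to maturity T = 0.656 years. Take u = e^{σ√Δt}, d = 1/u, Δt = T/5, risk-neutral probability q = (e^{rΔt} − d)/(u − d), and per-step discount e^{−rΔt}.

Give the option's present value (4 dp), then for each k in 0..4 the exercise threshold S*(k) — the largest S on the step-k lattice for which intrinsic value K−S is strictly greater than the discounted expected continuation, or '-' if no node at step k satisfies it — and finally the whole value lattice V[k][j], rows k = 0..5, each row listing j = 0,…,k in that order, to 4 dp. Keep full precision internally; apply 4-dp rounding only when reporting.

price = 11.4039
boundary = - - - 56.8300 67.4015
tree:
11.4039
17.4529 5.5107
25.6967 9.4705 1.6028
35.9900 15.8298 3.2105 0.0000
44.9034 25.4185 6.4306 0.0000 0.0000
52.4189 35.9900 12.8804 0.0000 0.0000 0.0000

Δt=0.13120  u=1.18602  d=0.84316  q=0.49442  discount=0.98748
step 5 (expiry): payoffs max(K−S,0) = 52.4189 35.9900 12.8804 0.0000 0.0000 0.0000
step 4: (k=4,j=0): S=47.9166, (K−S)⁺=44.9034, hold=43.7417 ⇒ V=44.9034 exercise | (k=4,j=1): S=67.4015, (K−S)⁺=25.4185, hold=24.2567 ⇒ V=25.4185 exercise | (k=4,j=2): S=94.8100, (K−S)⁺=0.0000, hold=6.4306 ⇒ V=6.4306 continue | (k=4,j=3): S=133.3639, (K−S)⁺=0.0000, hold=0.0000 ⇒ V=0.0000 continue | (k=4,j=4): S=187.5956, (K−S)⁺=0.0000, hold=0.0000 ⇒ V=0.0000 continue  boundary S*=67.4015
step 3: (k=3,j=0): S=56.8300, (K−S)⁺=35.9900, hold=34.8282 ⇒ V=35.9900 exercise | (k=3,j=1): S=79.9396, (K−S)⁺=12.8804, hold=15.8298 ⇒ V=15.8298 continue | (k=3,j=2): S=112.4466, (K−S)⁺=0.0000, hold=3.2105 ⇒ V=3.2105 continue | (k=3,j=3): S=158.1723, (K−S)⁺=0.0000, hold=0.0000 ⇒ V=0.0000 continue  boundary S*=56.8300
step 2: (k=2,j=0): S=67.4015, (K−S)⁺=25.4185, hold=25.6967 ⇒ V=25.6967 continue | (k=2,j=1): S=94.8100, (K−S)⁺=0.0000, hold=9.4705 ⇒ V=9.4705 continue | (k=2,j=2): S=133.3639, (K−S)⁺=0.0000, hold=1.6028 ⇒ V=1.6028 continue  boundary S*=-
step 1: (k=1,j=0): S=79.9396, (K−S)⁺=12.8804, hold=17.4529 ⇒ V=17.4529 continue | (k=1,j=1): S=112.4466, (K−S)⁺=0.0000, hold=5.5107 ⇒ V=5.5107 continue  boundary S*=-
step 0: (k=0,j=0): S=94.8100, (K−S)⁺=0.0000, hold=11.4039 ⇒ V=11.4039 continue  boundary S*=-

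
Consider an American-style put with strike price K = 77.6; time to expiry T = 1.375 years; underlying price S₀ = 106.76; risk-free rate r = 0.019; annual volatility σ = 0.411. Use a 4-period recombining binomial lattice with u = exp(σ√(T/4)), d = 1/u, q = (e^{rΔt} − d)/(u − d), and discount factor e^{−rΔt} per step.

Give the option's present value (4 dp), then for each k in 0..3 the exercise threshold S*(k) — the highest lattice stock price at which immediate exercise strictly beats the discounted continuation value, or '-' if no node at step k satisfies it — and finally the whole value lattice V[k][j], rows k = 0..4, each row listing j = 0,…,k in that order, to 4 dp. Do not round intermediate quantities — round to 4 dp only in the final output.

Δt=0.34375, u=1.27248, d=0.78587, q=0.45351, disc=e^(-rΔt)=0.99349
k=4 terminal: V=max(K-S,0) → 36.8807 11.6667 0.0000 0.0000 0.0000
k=3: j=0 S=51.8147 intr=25.7853 cont=25.2802 V=25.7853[EX]; j=1 S=83.8990 intr=0.0000 cont=6.3342 V=6.3342[hold]; j=2 S=135.8503 intr=0.0000 cont=0.0000 V=0.0000[hold]; j=3 S=219.9705 intr=0.0000 cont=0.0000 V=0.0000[hold]  S*(3)=51.8147
k=2: j=0 S=65.9333 intr=11.6667 cont=16.8536 V=16.8536[hold]; j=1 S=106.7600 intr=0.0000 cont=3.4390 V=3.4390[hold]; j=2 S=172.8672 intr=0.0000 cont=0.0000 V=0.0000[hold]  S*(2)=-
k=1: j=0 S=83.8990 intr=0.0000 cont=10.6998 V=10.6998[hold]; j=1 S=135.8503 intr=0.0000 cont=1.8672 V=1.8672[hold]  S*(1)=-
k=0: j=0 S=106.7600 intr=0.0000 cont=6.6505 V=6.6505[hold]  S*(0)=-

price = 6.6505
boundary = - - - 51.8147
tree:
6.6505
10.6998 1.8672
16.8536 3.4390 0.0000
25.7853 6.3342 0.0000 0.0000
36.8807 11.6667 0.0000 0.0000 0.0000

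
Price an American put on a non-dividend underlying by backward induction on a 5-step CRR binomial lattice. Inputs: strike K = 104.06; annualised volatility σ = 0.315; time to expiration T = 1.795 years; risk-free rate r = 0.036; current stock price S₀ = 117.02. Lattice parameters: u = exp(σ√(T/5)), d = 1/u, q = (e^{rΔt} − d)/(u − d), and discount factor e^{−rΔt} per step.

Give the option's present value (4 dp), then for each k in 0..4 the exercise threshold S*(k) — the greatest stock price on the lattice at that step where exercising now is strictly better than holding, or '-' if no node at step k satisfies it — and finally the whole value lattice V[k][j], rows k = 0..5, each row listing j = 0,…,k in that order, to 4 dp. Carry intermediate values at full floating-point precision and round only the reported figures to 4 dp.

price = 10.6317
boundary = - - - 66.4289 80.2278
tree:
10.6317
16.7913 4.4326
25.6904 7.8733 0.9296
37.6311 13.8088 1.8365 0.0000
49.0566 23.8322 3.6279 0.0000 0.0000
58.5169 37.6311 7.1670 0.0000 0.0000 0.0000

Δt=0.35900, u=1.20772, d=0.82800, q=0.48721, disc=e^(-rΔt)=0.98716
k=5 terminal: V=max(K-S,0) → 58.5169 37.6311 7.1670 0.0000 0.0000 0.0000
k=4: j=0 S=55.0034 intr=49.0566 cont=47.7203 V=49.0566[EX]; j=1 S=80.2278 intr=23.8322 cont=22.4960 V=23.8322[EX]; j=2 S=117.0200 intr=0.0000 cont=3.6279 V=3.6279[hold]; j=3 S=170.6850 intr=0.0000 cont=0.0000 V=0.0000[hold]; j=4 S=248.9605 intr=0.0000 cont=0.0000 V=0.0000[hold]  S*(4)=80.2278
k=3: j=0 S=66.4289 intr=37.6311 cont=36.2948 V=37.6311[EX]; j=1 S=96.8930 intr=7.1670 cont=13.8088 V=13.8088[hold]; j=2 S=141.3278 intr=0.0000 cont=1.8365 V=1.8365[hold]; j=3 S=206.1403 intr=0.0000 cont=0.0000 V=0.0000[hold]  S*(3)=66.4289
k=2: j=0 S=80.2278 intr=23.8322 cont=25.6904 V=25.6904[hold]; j=1 S=117.0200 intr=0.0000 cont=7.8733 V=7.8733[hold]; j=2 S=170.6850 intr=0.0000 cont=0.9296 V=0.9296[hold]  S*(2)=-
k=1: j=0 S=96.8930 intr=7.1670 cont=16.7913 V=16.7913[hold]; j=1 S=141.3278 intr=0.0000 cont=4.4326 V=4.4326[hold]  S*(1)=-
k=0: j=0 S=117.0200 intr=0.0000 cont=10.6317 V=10.6317[hold]  S*(0)=-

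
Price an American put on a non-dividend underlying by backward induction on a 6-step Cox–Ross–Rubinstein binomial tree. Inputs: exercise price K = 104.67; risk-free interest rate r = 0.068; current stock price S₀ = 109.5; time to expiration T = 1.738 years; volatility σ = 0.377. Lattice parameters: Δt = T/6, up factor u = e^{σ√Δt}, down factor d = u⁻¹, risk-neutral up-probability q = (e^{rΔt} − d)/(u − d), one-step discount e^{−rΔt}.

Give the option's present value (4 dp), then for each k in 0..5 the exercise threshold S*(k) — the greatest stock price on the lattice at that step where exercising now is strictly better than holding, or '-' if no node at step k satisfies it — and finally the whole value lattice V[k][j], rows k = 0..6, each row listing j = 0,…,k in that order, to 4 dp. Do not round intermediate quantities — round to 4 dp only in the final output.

price = 13.5803
boundary = - - 72.9750 59.5736 72.9750 59.5736
tree:
13.5803
21.1467 6.4995
31.6950 11.3637 1.8584
45.0964 19.3449 3.7766 0.0000
56.0367 31.6950 7.6747 0.0000 0.0000
64.9679 45.0964 15.5965 0.0000 0.0000 0.0000
72.2589 56.0367 31.6950 0.0000 0.0000 0.0000 0.0000

params: Δt=0.28967 u=1.22495 d=0.81636 q=0.49813 e^(-rΔt)=0.98050
t_6 payoffs: 72.2589 56.0367 31.6950 0.0000 0.0000 0.0000 0.0000
t_5: node(5,0) S=39.7021 payoff=64.9679 vs cont=62.9263 → 64.9679 [stop]  node(5,1) S=59.5736 payoff=45.0964 vs cont=43.0549 → 45.0964 [stop]  node(5,2) S=89.3910 payoff=15.2790 vs cont=15.5965 → 15.5965 [wait]  node(5,3) S=134.1326 payoff=0.0000 vs cont=0.0000 → 0.0000 [wait]  node(5,4) S=201.2678 payoff=0.0000 vs cont=0.0000 → 0.0000 [wait]  node(5,5) S=302.0053 payoff=0.0000 vs cont=0.0000 → 0.0000 [wait]  ⇒ S*(5)=59.5736
t_4: node(4,0) S=48.6333 payoff=56.0367 vs cont=53.9951 → 56.0367 [stop]  node(4,1) S=72.9750 payoff=31.6950 vs cont=29.8086 → 31.6950 [stop]  node(4,2) S=109.5000 payoff=0.0000 vs cont=7.6747 → 7.6747 [wait]  node(4,3) S=164.3063 payoff=0.0000 vs cont=0.0000 → 0.0000 [wait]  node(4,4) S=246.5440 payoff=0.0000 vs cont=0.0000 → 0.0000 [wait]  ⇒ S*(4)=72.9750
t_3: node(3,0) S=59.5736 payoff=45.0964 vs cont=43.0549 → 45.0964 [stop]  node(3,1) S=89.3910 payoff=15.2790 vs cont=19.3449 → 19.3449 [wait]  node(3,2) S=134.1326 payoff=0.0000 vs cont=3.7766 → 3.7766 [wait]  node(3,3) S=201.2678 payoff=0.0000 vs cont=0.0000 → 0.0000 [wait]  ⇒ S*(3)=59.5736
t_2: node(2,0) S=72.9750 payoff=31.6950 vs cont=31.6394 → 31.6950 [stop]  node(2,1) S=109.5000 payoff=0.0000 vs cont=11.3637 → 11.3637 [wait]  node(2,2) S=164.3063 payoff=0.0000 vs cont=1.8584 → 1.8584 [wait]  ⇒ S*(2)=72.9750
t_1: node(1,0) S=89.3910 payoff=15.2790 vs cont=21.1467 → 21.1467 [wait]  node(1,1) S=134.1326 payoff=0.0000 vs cont=6.4995 → 6.4995 [wait]  ⇒ S*(1)=-
t_0: node(0,0) S=109.5000 payoff=0.0000 vs cont=13.5803 → 13.5803 [wait]  ⇒ S*(0)=-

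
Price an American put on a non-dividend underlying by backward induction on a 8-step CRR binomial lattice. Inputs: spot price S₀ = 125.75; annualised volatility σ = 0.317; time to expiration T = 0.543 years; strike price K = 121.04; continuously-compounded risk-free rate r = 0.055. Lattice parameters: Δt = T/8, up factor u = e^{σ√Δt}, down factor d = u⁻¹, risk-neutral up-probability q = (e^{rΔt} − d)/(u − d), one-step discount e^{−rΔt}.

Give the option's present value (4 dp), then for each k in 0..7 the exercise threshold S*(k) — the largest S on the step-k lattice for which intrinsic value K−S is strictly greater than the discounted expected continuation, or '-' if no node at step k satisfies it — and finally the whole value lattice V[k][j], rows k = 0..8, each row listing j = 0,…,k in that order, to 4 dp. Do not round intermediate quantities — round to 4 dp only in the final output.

price = 7.9832
boundary = - - - - 90.3730 98.1536 90.3730 98.1536
tree:
7.9832
11.7722 4.2836
16.8263 6.8457 1.7736
23.1929 10.6352 3.1371 0.4341
30.6670 15.9508 5.4409 0.8749 0.0000
37.8308 22.8864 9.1887 1.7633 0.0000 0.0000
44.4267 30.6670 14.9375 3.5538 0.0000 0.0000 0.0000
50.4997 37.8308 22.8864 7.1626 0.0000 0.0000 0.0000 0.0000
56.0914 44.4267 30.6670 14.4360 0.0000 0.0000 0.0000 0.0000 0.0000

Δt=0.06788  u=1.08609  d=0.92073  q=0.50198  discount=0.99627
step 8 (expiry): payoffs max(K−S,0) = 56.0914 44.4267 30.6670 14.4360 0.0000 0.0000 0.0000 0.0000 0.0000
step 7: (k=7,j=0): S=70.5403, (K−S)⁺=50.4997, hold=50.0487 ⇒ V=50.4997 exercise | (k=7,j=1): S=83.2092, (K−S)⁺=37.8308, hold=37.3797 ⇒ V=37.8308 exercise | (k=7,j=2): S=98.1536, (K−S)⁺=22.8864, hold=22.4354 ⇒ V=22.8864 exercise | (k=7,j=3): S=115.7819, (K−S)⁺=5.2581, hold=7.1626 ⇒ V=7.1626 continue | (k=7,j=4): S=136.5763, (K−S)⁺=0.0000, hold=0.0000 ⇒ V=0.0000 continue | (k=7,j=5): S=161.1053, (K−S)⁺=0.0000, hold=0.0000 ⇒ V=0.0000 continue | (k=7,j=6): S=190.0397, (K−S)⁺=0.0000, hold=0.0000 ⇒ V=0.0000 continue | (k=7,j=7): S=224.1708, (K−S)⁺=0.0000, hold=0.0000 ⇒ V=0.0000 continue  boundary S*=98.1536
step 6: (k=6,j=0): S=76.6133, (K−S)⁺=44.4267, hold=43.9757 ⇒ V=44.4267 exercise | (k=6,j=1): S=90.3730, (K−S)⁺=30.6670, hold=30.2160 ⇒ V=30.6670 exercise | (k=6,j=2): S=106.6040, (K−S)⁺=14.4360, hold=14.9375 ⇒ V=14.9375 continue | (k=6,j=3): S=125.7500, (K−S)⁺=0.0000, hold=3.5538 ⇒ V=3.5538 continue | (k=6,j=4): S=148.3346, (K−S)⁺=0.0000, hold=0.0000 ⇒ V=0.0000 continue | (k=6,j=5): S=174.9755, (K−S)⁺=0.0000, hold=0.0000 ⇒ V=0.0000 continue | (k=6,j=6): S=206.4010, (K−S)⁺=0.0000, hold=0.0000 ⇒ V=0.0000 continue  boundary S*=90.3730
step 5: (k=5,j=0): S=83.2092, (K−S)⁺=37.8308, hold=37.3797 ⇒ V=37.8308 exercise | (k=5,j=1): S=98.1536, (K−S)⁺=22.8864, hold=22.6862 ⇒ V=22.8864 exercise | (k=5,j=2): S=115.7819, (K−S)⁺=5.2581, hold=9.1887 ⇒ V=9.1887 continue | (k=5,j=3): S=136.5763, (K−S)⁺=0.0000, hold=1.7633 ⇒ V=1.7633 continue | (k=5,j=4): S=161.1053, (K−S)⁺=0.0000, hold=0.0000 ⇒ V=0.0000 continue | (k=5,j=5): S=190.0397, (K−S)⁺=0.0000, hold=0.0000 ⇒ V=0.0000 continue  boundary S*=98.1536
step 4: (k=4,j=0): S=90.3730, (K−S)⁺=30.6670, hold=30.2160 ⇒ V=30.6670 exercise | (k=4,j=1): S=106.6040, (K−S)⁺=14.4360, hold=15.9508 ⇒ V=15.9508 continue | (k=4,j=2): S=125.7500, (K−S)⁺=0.0000, hold=5.4409 ⇒ V=5.4409 continue | (k=4,j=3): S=148.3346, (K−S)⁺=0.0000, hold=0.8749 ⇒ V=0.8749 continue | (k=4,j=4): S=174.9755, (K−S)⁺=0.0000, hold=0.0000 ⇒ V=0.0000 continue  boundary S*=90.3730
step 3: (k=3,j=0): S=98.1536, (K−S)⁺=22.8864, hold=23.1929 ⇒ V=23.1929 continue | (k=3,j=1): S=115.7819, (K−S)⁺=5.2581, hold=10.6352 ⇒ V=10.6352 continue | (k=3,j=2): S=136.5763, (K−S)⁺=0.0000, hold=3.1371 ⇒ V=3.1371 continue | (k=3,j=3): S=161.1053, (K−S)⁺=0.0000, hold=0.4341 ⇒ V=0.4341 continue  boundary S*=-
step 2: (k=2,j=0): S=106.6040, (K−S)⁺=14.4360, hold=16.8263 ⇒ V=16.8263 continue | (k=2,j=1): S=125.7500, (K−S)⁺=0.0000, hold=6.8457 ⇒ V=6.8457 continue | (k=2,j=2): S=148.3346, (K−S)⁺=0.0000, hold=1.7736 ⇒ V=1.7736 continue  boundary S*=-
step 1: (k=1,j=0): S=115.7819, (K−S)⁺=5.2581, hold=11.7722 ⇒ V=11.7722 continue | (k=1,j=1): S=136.5763, (K−S)⁺=0.0000, hold=4.2836 ⇒ V=4.2836 continue  boundary S*=-
step 0: (k=0,j=0): S=125.7500, (K−S)⁺=0.0000, hold=7.9832 ⇒ V=7.9832 continue  boundary S*=-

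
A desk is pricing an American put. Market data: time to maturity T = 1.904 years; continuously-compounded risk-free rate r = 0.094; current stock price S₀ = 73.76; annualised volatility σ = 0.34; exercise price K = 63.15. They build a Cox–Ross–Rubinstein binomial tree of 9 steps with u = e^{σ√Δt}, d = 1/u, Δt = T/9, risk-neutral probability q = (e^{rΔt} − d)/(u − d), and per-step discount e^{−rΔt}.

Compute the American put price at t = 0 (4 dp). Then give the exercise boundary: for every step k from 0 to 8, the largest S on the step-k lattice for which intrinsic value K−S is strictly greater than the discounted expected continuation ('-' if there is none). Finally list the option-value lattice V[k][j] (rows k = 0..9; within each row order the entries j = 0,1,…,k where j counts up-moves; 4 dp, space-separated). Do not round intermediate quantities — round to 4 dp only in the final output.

Δt=0.21156, u=1.16927, d=0.85523, q=0.52494, disc=e^(-rΔt)=0.98031
k=9 terminal: V=max(K-S,0) → 45.0961 38.4666 29.4028 17.0107 0.0682 0.0000 0.0000 0.0000 0.0000 0.0000
k=8: j=0 S=21.1100 intr=42.0400 cont=40.7966 V=42.0400[EX]; j=1 S=28.8617 intr=34.2883 cont=33.0449 V=34.2883[EX]; j=2 S=39.4598 intr=23.6902 cont=22.4468 V=23.6902[EX]; j=3 S=53.9496 intr=9.2004 cont=7.9570 V=9.2004[EX]; j=4 S=73.7600 intr=0.0000 cont=0.0317 V=0.0317[hold]; j=5 S=100.8449 intr=0.0000 cont=0.0000 V=0.0000[hold]; j=6 S=137.8755 intr=0.0000 cont=0.0000 V=0.0000[hold]; j=7 S=188.5038 intr=0.0000 cont=0.0000 V=0.0000[hold]; j=8 S=257.7230 intr=0.0000 cont=0.0000 V=0.0000[hold]  S*(8)=53.9496
k=7: j=0 S=24.6834 intr=38.4666 cont=37.2232 V=38.4666[EX]; j=1 S=33.7472 intr=29.4028 cont=28.1593 V=29.4028[EX]; j=2 S=46.1393 intr=17.0107 cont=15.7673 V=17.0107[EX]; j=3 S=63.0818 intr=0.0682 cont=4.3010 V=4.3010[hold]; j=4 S=86.2457 intr=0.0000 cont=0.0148 V=0.0148[hold]; j=5 S=117.9154 intr=0.0000 cont=0.0000 V=0.0000[hold]; j=6 S=161.2143 intr=0.0000 cont=0.0000 V=0.0000[hold]; j=7 S=220.4127 intr=0.0000 cont=0.0000 V=0.0000[hold]  S*(7)=46.1393
k=6: j=0 S=28.8617 intr=34.2883 cont=33.0449 V=34.2883[EX]; j=1 S=39.4598 intr=23.6902 cont=22.4468 V=23.6902[EX]; j=2 S=53.9496 intr=9.2004 cont=10.1353 V=10.1353[hold]; j=3 S=73.7600 intr=0.0000 cont=2.0106 V=2.0106[hold]; j=4 S=100.8449 intr=0.0000 cont=0.0069 V=0.0069[hold]; j=5 S=137.8755 intr=0.0000 cont=0.0000 V=0.0000[hold]; j=6 S=188.5038 intr=0.0000 cont=0.0000 V=0.0000[hold]  S*(6)=39.4598
k=5: j=0 S=33.7472 intr=29.4028 cont=28.1593 V=29.4028[EX]; j=1 S=46.1393 intr=17.0107 cont=16.2483 V=17.0107[EX]; j=2 S=63.0818 intr=0.0682 cont=5.7547 V=5.7547[hold]; j=3 S=86.2457 intr=0.0000 cont=0.9399 V=0.9399[hold]; j=4 S=117.9154 intr=0.0000 cont=0.0032 V=0.0032[hold]; j=5 S=161.2143 intr=0.0000 cont=0.0000 V=0.0000[hold]  S*(5)=46.1393
k=4: j=0 S=39.4598 intr=23.6902 cont=22.4468 V=23.6902[EX]; j=1 S=53.9496 intr=9.2004 cont=10.8834 V=10.8834[hold]; j=2 S=73.7600 intr=0.0000 cont=3.1637 V=3.1637[hold]; j=3 S=100.8449 intr=0.0000 cont=0.4394 V=0.4394[hold]; j=4 S=137.8755 intr=0.0000 cont=0.0015 V=0.0015[hold]  S*(4)=39.4598
k=3: j=0 S=46.1393 intr=17.0107 cont=16.6333 V=17.0107[EX]; j=1 S=63.0818 intr=0.0682 cont=6.6965 V=6.6965[hold]; j=2 S=86.2457 intr=0.0000 cont=1.6994 V=1.6994[hold]; j=3 S=117.9154 intr=0.0000 cont=0.2054 V=0.2054[hold]  S*(3)=46.1393
k=2: j=0 S=53.9496 intr=9.2004 cont=11.3680 V=11.3680[hold]; j=1 S=73.7600 intr=0.0000 cont=3.9931 V=3.9931[hold]; j=2 S=100.8449 intr=0.0000 cont=0.8971 V=0.8971[hold]  S*(2)=-
k=1: j=0 S=63.0818 intr=0.0682 cont=7.3490 V=7.3490[hold]; j=1 S=86.2457 intr=0.0000 cont=2.3213 V=2.3213[hold]  S*(1)=-
k=0: j=0 S=73.7600 intr=0.0000 cont=4.6170 V=4.6170[hold]  S*(0)=-

price = 4.6170
boundary = - - - 46.1393 39.4598 46.1393 39.4598 46.1393 53.9496
tree:
4.6170
7.3490 2.3213
11.3680 3.9931 0.8971
17.0107 6.6965 1.6994 0.2054
23.6902 10.8834 3.1637 0.4394 0.0015
29.4028 17.0107 5.7547 0.9399 0.0032 0.0000
34.2883 23.6902 10.1353 2.0106 0.0069 0.0000 0.0000
38.4666 29.4028 17.0107 4.3010 0.0148 0.0000 0.0000 0.0000
42.0400 34.2883 23.6902 9.2004 0.0317 0.0000 0.0000 0.0000 0.0000
45.0961 38.4666 29.4028 17.0107 0.0682 0.0000 0.0000 0.0000 0.0000 0.0000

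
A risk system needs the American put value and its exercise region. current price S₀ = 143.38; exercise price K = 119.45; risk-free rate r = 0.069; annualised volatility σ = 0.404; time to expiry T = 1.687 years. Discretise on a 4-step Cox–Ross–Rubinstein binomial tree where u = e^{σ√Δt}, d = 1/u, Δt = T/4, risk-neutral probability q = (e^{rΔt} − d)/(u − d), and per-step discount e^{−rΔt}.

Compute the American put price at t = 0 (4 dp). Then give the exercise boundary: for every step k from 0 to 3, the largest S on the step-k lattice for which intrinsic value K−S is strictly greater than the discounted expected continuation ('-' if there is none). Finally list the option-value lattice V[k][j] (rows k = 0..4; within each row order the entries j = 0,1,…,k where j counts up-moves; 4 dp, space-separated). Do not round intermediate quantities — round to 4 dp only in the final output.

Δt=0.42175  u=1.30000  d=0.76923  q=0.49041  discount=0.97132
step 4 (expiry): payoffs max(K−S,0) = 69.2492 34.6102 0.0000 0.0000 0.0000
step 3: (k=3,j=0): S=65.2612, (K−S)⁺=54.1888, hold=50.7628 ⇒ V=54.1888 exercise | (k=3,j=1): S=110.2920, (K−S)⁺=9.1580, hold=17.1310 ⇒ V=17.1310 continue | (k=3,j=2): S=186.3945, (K−S)⁺=0.0000, hold=0.0000 ⇒ V=0.0000 continue | (k=3,j=3): S=315.0083, (K−S)⁺=0.0000, hold=0.0000 ⇒ V=0.0000 continue  boundary S*=65.2612
step 2: (k=2,j=0): S=84.8398, (K−S)⁺=34.6102, hold=34.9821 ⇒ V=34.9821 continue | (k=2,j=1): S=143.3800, (K−S)⁺=0.0000, hold=8.4793 ⇒ V=8.4793 continue | (k=2,j=2): S=242.3134, (K−S)⁺=0.0000, hold=0.0000 ⇒ V=0.0000 continue  boundary S*=-
step 1: (k=1,j=0): S=110.2920, (K−S)⁺=9.1580, hold=21.3542 ⇒ V=21.3542 continue | (k=1,j=1): S=186.3945, (K−S)⁺=0.0000, hold=4.1970 ⇒ V=4.1970 continue  boundary S*=-
step 0: (k=0,j=0): S=143.3800, (K−S)⁺=0.0000, hold=12.5689 ⇒ V=12.5689 continue  boundary S*=-

price = 12.5689
boundary = - - - 65.2612
tree:
12.5689
21.3542 4.1970
34.9821 8.4793 0.0000
54.1888 17.1310 0.0000 0.0000
69.2492 34.6102 0.0000 0.0000 0.0000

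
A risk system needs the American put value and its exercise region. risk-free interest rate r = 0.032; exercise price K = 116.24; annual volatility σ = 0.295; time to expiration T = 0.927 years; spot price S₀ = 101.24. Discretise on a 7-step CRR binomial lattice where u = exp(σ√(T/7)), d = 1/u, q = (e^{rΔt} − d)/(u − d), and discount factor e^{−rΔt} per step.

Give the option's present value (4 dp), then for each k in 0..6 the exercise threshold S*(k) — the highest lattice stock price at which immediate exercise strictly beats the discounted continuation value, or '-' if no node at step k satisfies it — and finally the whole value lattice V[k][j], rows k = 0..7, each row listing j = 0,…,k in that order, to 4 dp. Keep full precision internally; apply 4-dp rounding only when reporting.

price = 19.5276
boundary = - - 81.6783 73.3642 81.6783 90.9347 101.2400
tree:
19.5276
26.4505 12.5744
34.5617 18.3345 6.7573
42.8758 25.7582 10.8558 2.5995
50.3436 34.5617 16.9240 4.7070 0.4540
57.0513 42.8758 25.3053 8.4480 0.8992 0.0000
63.0762 50.3436 34.5617 15.0000 1.7808 0.0000 0.0000
68.4878 57.0513 42.8758 25.3053 3.5268 0.0000 0.0000 0.0000

params: Δt=0.13243 u=1.11333 d=0.89821 q=0.49293 e^(-rΔt)=0.99577
t_7 payoffs: 68.4878 57.0513 42.8758 25.3053 3.5268 0.0000 0.0000 0.0000
t_6: node(6,0) S=53.1638 payoff=63.0762 vs cont=62.5846 → 63.0762 [stop]  node(6,1) S=65.8964 payoff=50.3436 vs cont=49.8521 → 50.3436 [stop]  node(6,2) S=81.6783 payoff=34.5617 vs cont=34.0701 → 34.5617 [stop]  node(6,3) S=101.2400 payoff=15.0000 vs cont=14.5085 → 15.0000 [stop]  node(6,4) S=125.4866 payoff=0.0000 vs cont=1.7808 → 1.7808 [wait]  node(6,5) S=155.5403 payoff=0.0000 vs cont=0.0000 → 0.0000 [wait]  node(6,6) S=192.7916 payoff=0.0000 vs cont=0.0000 → 0.0000 [wait]  ⇒ S*(6)=101.2400
t_5: node(5,0) S=59.1887 payoff=57.0513 vs cont=56.5598 → 57.0513 [stop]  node(5,1) S=73.3642 payoff=42.8758 vs cont=42.3843 → 42.8758 [stop]  node(5,2) S=90.9347 payoff=25.3053 vs cont=24.8138 → 25.3053 [stop]  node(5,3) S=112.7132 payoff=3.5268 vs cont=8.4480 → 8.4480 [wait]  node(5,4) S=139.7076 payoff=0.0000 vs cont=0.8992 → 0.8992 [wait]  node(5,5) S=173.1671 payoff=0.0000 vs cont=0.0000 → 0.0000 [wait]  ⇒ S*(5)=90.9347
t_4: node(4,0) S=65.8964 payoff=50.3436 vs cont=49.8521 → 50.3436 [stop]  node(4,1) S=81.6783 payoff=34.5617 vs cont=34.0701 → 34.5617 [stop]  node(4,2) S=101.2400 payoff=15.0000 vs cont=16.9240 → 16.9240 [wait]  node(4,3) S=125.4866 payoff=0.0000 vs cont=4.7070 → 4.7070 [wait]  node(4,4) S=155.5403 payoff=0.0000 vs cont=0.4540 → 0.4540 [wait]  ⇒ S*(4)=81.6783
t_3: node(3,0) S=73.3642 payoff=42.8758 vs cont=42.3843 → 42.8758 [stop]  node(3,1) S=90.9347 payoff=25.3053 vs cont=25.7582 → 25.7582 [wait]  node(3,2) S=112.7132 payoff=3.5268 vs cont=10.8558 → 10.8558 [wait]  node(3,3) S=139.7076 payoff=0.0000 vs cont=2.5995 → 2.5995 [wait]  ⇒ S*(3)=73.3642
t_2: node(2,0) S=81.6783 payoff=34.5617 vs cont=34.2924 → 34.5617 [stop]  node(2,1) S=101.2400 payoff=15.0000 vs cont=18.3345 → 18.3345 [wait]  node(2,2) S=125.4866 payoff=0.0000 vs cont=6.7573 → 6.7573 [wait]  ⇒ S*(2)=81.6783
t_1: node(1,0) S=90.9347 payoff=25.3053 vs cont=26.4505 → 26.4505 [wait]  node(1,1) S=112.7132 payoff=3.5268 vs cont=12.5744 → 12.5744 [wait]  ⇒ S*(1)=-
t_0: node(0,0) S=101.2400 payoff=15.0000 vs cont=19.5276 → 19.5276 [wait]  ⇒ S*(0)=-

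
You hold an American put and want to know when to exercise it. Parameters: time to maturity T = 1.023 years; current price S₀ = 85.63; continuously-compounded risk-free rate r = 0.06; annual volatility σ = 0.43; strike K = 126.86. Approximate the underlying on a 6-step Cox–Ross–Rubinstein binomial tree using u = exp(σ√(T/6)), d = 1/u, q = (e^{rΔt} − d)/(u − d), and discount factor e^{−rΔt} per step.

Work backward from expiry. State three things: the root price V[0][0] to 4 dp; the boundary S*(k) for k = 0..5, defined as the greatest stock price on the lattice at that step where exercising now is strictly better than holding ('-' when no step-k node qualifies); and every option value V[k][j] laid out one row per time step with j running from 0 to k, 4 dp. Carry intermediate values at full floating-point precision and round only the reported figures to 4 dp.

params: Δt=0.17050 u=1.19429 d=0.83732 q=0.48453 e^(-rΔt)=0.98982
t_6 payoffs: 97.3505 84.7696 66.8250 41.2300 4.7229 0.0000 0.0000
t_5: node(5,0) S=35.2429 payoff=91.6171 vs cont=90.3259 → 91.6171 [stop]  node(5,1) S=50.2682 payoff=76.5918 vs cont=75.3006 → 76.5918 [stop]  node(5,2) S=71.6993 payoff=55.1607 vs cont=53.8695 → 55.1607 [stop]  node(5,3) S=102.2673 payoff=24.5927 vs cont=23.3016 → 24.5927 [stop]  node(5,4) S=145.8674 payoff=0.0000 vs cont=2.4097 → 2.4097 [wait]  node(5,5) S=208.0557 payoff=0.0000 vs cont=0.0000 → 0.0000 [wait]  ⇒ S*(5)=102.2673
t_4: node(4,0) S=42.0904 payoff=84.7696 vs cont=83.4785 → 84.7696 [stop]  node(4,1) S=60.0350 payoff=66.8250 vs cont=65.5338 → 66.8250 [stop]  node(4,2) S=85.6300 payoff=41.2300 vs cont=39.9388 → 41.2300 [stop]  node(4,3) S=122.1371 payoff=4.7229 vs cont=13.7035 → 13.7035 [wait]  node(4,4) S=174.2083 payoff=0.0000 vs cont=1.2295 → 1.2295 [wait]  ⇒ S*(4)=85.6300
t_3: node(3,0) S=50.2682 payoff=76.5918 vs cont=75.3006 → 76.5918 [stop]  node(3,1) S=71.6993 payoff=55.1607 vs cont=53.8695 → 55.1607 [stop]  node(3,2) S=102.2673 payoff=24.5927 vs cont=27.6086 → 27.6086 [wait]  node(3,3) S=145.8674 payoff=0.0000 vs cont=7.5815 → 7.5815 [wait]  ⇒ S*(3)=71.6993
t_2: node(2,0) S=60.0350 payoff=66.8250 vs cont=65.5338 → 66.8250 [stop]  node(2,1) S=85.6300 payoff=41.2300 vs cont=41.3853 → 41.3853 [wait]  node(2,2) S=122.1371 payoff=4.7229 vs cont=17.7226 → 17.7226 [wait]  ⇒ S*(2)=60.0350
t_1: node(1,0) S=71.6993 payoff=55.1607 vs cont=53.9440 → 55.1607 [stop]  node(1,1) S=102.2673 payoff=24.5927 vs cont=29.6154 → 29.6154 [wait]  ⇒ S*(1)=71.6993
t_0: node(0,0) S=85.6300 payoff=41.2300 vs cont=42.3477 → 42.3477 [wait]  ⇒ S*(0)=-

price = 42.3477
boundary = - 71.6993 60.0350 71.6993 85.6300 102.2673
tree:
42.3477
55.1607 29.6154
66.8250 41.3853 17.7226
76.5918 55.1607 27.6086 7.5815
84.7696 66.8250 41.2300 13.7035 1.2295
91.6171 76.5918 55.1607 24.5927 2.4097 0.0000
97.3505 84.7696 66.8250 41.2300 4.7229 0.0000 0.0000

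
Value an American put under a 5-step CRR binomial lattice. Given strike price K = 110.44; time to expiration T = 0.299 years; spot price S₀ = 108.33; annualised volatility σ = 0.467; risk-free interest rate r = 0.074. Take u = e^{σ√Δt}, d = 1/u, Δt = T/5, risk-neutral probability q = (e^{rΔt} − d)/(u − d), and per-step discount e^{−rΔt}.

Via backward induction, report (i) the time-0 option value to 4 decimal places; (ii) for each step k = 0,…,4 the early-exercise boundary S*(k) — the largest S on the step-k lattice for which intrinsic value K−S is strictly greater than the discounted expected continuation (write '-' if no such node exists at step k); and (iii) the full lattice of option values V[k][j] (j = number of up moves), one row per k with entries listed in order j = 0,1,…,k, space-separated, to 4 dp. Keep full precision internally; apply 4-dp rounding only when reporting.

price = 11.5699
boundary = - - - 76.9058 86.2096
tree:
11.5699
17.2420 5.7911
24.6713 9.6917 1.7975
33.5342 15.7010 3.5461 0.0000
41.8340 24.2304 6.9957 0.0000 0.0000
49.2380 33.5342 13.8011 0.0000 0.0000 0.0000

Δt=0.05980  u=1.12098  d=0.89208  q=0.49086  discount=0.99558
step 5 (expiry): payoffs max(K−S,0) = 49.2380 33.5342 13.8011 0.0000 0.0000 0.0000
step 4: (k=4,j=0): S=68.6060, (K−S)⁺=41.8340, hold=41.3463 ⇒ V=41.8340 exercise | (k=4,j=1): S=86.2096, (K−S)⁺=24.2304, hold=23.7428 ⇒ V=24.2304 exercise | (k=4,j=2): S=108.3300, (K−S)⁺=2.1100, hold=6.9957 ⇒ V=6.9957 continue | (k=4,j=3): S=136.1263, (K−S)⁺=0.0000, hold=0.0000 ⇒ V=0.0000 continue | (k=4,j=4): S=171.0547, (K−S)⁺=0.0000, hold=0.0000 ⇒ V=0.0000 continue  boundary S*=86.2096
step 3: (k=3,j=0): S=76.9058, (K−S)⁺=33.5342, hold=33.0466 ⇒ V=33.5342 exercise | (k=3,j=1): S=96.6389, (K−S)⁺=13.8011, hold=15.7010 ⇒ V=15.7010 continue | (k=3,j=2): S=121.4354, (K−S)⁺=0.0000, hold=3.5461 ⇒ V=3.5461 continue | (k=3,j=3): S=152.5944, (K−S)⁺=0.0000, hold=0.0000 ⇒ V=0.0000 continue  boundary S*=76.9058
step 2: (k=2,j=0): S=86.2096, (K−S)⁺=24.2304, hold=24.6713 ⇒ V=24.6713 continue | (k=2,j=1): S=108.3300, (K−S)⁺=2.1100, hold=9.6917 ⇒ V=9.6917 continue | (k=2,j=2): S=136.1263, (K−S)⁺=0.0000, hold=1.7975 ⇒ V=1.7975 continue  boundary S*=-
step 1: (k=1,j=0): S=96.6389, (K−S)⁺=13.8011, hold=17.2420 ⇒ V=17.2420 continue | (k=1,j=1): S=121.4354, (K−S)⁺=0.0000, hold=5.7911 ⇒ V=5.7911 continue  boundary S*=-
step 0: (k=0,j=0): S=108.3300, (K−S)⁺=2.1100, hold=11.5699 ⇒ V=11.5699 continue  boundary S*=-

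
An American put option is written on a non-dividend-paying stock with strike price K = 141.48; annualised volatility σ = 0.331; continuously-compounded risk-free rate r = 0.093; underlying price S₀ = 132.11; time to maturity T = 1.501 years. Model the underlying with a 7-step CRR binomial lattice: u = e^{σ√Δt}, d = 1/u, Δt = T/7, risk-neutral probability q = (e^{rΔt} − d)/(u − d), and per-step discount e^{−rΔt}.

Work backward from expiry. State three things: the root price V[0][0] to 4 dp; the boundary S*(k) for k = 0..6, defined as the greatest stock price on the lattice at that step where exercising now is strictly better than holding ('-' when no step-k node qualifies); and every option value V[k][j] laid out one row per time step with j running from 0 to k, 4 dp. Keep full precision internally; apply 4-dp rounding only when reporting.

Δt=0.21443, u=1.16564, d=0.85789, q=0.52721, disc=e^(-rΔt)=0.98026
k=7 terminal: V=max(K-S,0) → 96.2973 80.0890 58.0663 28.1436 0.0000 0.0000 0.0000 0.0000
k=6: j=0 S=52.6670 intr=88.8130 cont=86.0196 V=88.8130[EX]; j=1 S=71.5601 intr=69.9199 cont=67.1265 V=69.9199[EX]; j=2 S=97.2307 intr=44.2493 cont=41.4559 V=44.2493[EX]; j=3 S=132.1100 intr=9.3700 cont=13.0434 V=13.0434[hold]; j=4 S=179.5015 intr=0.0000 cont=0.0000 V=0.0000[hold]; j=5 S=243.8936 intr=0.0000 cont=0.0000 V=0.0000[hold]; j=6 S=331.3849 intr=0.0000 cont=0.0000 V=0.0000[hold]  S*(6)=97.2307
k=5: j=0 S=61.3910 intr=80.0890 cont=77.2956 V=80.0890[EX]; j=1 S=83.4137 intr=58.0663 cont=55.2729 V=58.0663[EX]; j=2 S=113.3364 intr=28.1436 cont=27.2485 V=28.1436[EX]; j=3 S=153.9933 intr=0.0000 cont=6.0451 V=6.0451[hold]; j=4 S=209.2350 intr=0.0000 cont=0.0000 V=0.0000[hold]; j=5 S=284.2933 intr=0.0000 cont=0.0000 V=0.0000[hold]  S*(5)=113.3364
k=4: j=0 S=71.5601 intr=69.9199 cont=67.1265 V=69.9199[EX]; j=1 S=97.2307 intr=44.2493 cont=41.4559 V=44.2493[EX]; j=2 S=132.1100 intr=9.3700 cont=16.1675 V=16.1675[hold]; j=3 S=179.5015 intr=0.0000 cont=2.8017 V=2.8017[hold]; j=4 S=243.8936 intr=0.0000 cont=0.0000 V=0.0000[hold]  S*(4)=97.2307
k=3: j=0 S=83.4137 intr=58.0663 cont=55.2729 V=58.0663[EX]; j=1 S=113.3364 intr=28.1436 cont=28.8631 V=28.8631[hold]; j=2 S=153.9933 intr=0.0000 cont=8.9409 V=8.9409[hold]; j=3 S=209.2350 intr=0.0000 cont=1.2985 V=1.2985[hold]  S*(3)=83.4137
k=2: j=0 S=97.2307 intr=44.2493 cont=41.8277 V=44.2493[EX]; j=1 S=132.1100 intr=9.3700 cont=17.9975 V=17.9975[hold]; j=2 S=179.5015 intr=0.0000 cont=4.8148 V=4.8148[hold]  S*(2)=97.2307
k=1: j=0 S=113.3364 intr=28.1436 cont=29.8088 V=29.8088[hold]; j=1 S=153.9933 intr=0.0000 cont=10.8293 V=10.8293[hold]  S*(1)=-
k=0: j=0 S=132.1100 intr=9.3700 cont=19.4117 V=19.4117[hold]  S*(0)=-

price = 19.4117
boundary = - - 97.2307 83.4137 97.2307 113.3364 97.2307
tree:
19.4117
29.8088 10.8293
44.2493 17.9975 4.8148
58.0663 28.8631 8.9409 1.2985
69.9199 44.2493 16.1675 2.8017 0.0000
80.0890 58.0663 28.1436 6.0451 0.0000 0.0000
88.8130 69.9199 44.2493 13.0434 0.0000 0.0000 0.0000
96.2973 80.0890 58.0663 28.1436 0.0000 0.0000 0.0000 0.0000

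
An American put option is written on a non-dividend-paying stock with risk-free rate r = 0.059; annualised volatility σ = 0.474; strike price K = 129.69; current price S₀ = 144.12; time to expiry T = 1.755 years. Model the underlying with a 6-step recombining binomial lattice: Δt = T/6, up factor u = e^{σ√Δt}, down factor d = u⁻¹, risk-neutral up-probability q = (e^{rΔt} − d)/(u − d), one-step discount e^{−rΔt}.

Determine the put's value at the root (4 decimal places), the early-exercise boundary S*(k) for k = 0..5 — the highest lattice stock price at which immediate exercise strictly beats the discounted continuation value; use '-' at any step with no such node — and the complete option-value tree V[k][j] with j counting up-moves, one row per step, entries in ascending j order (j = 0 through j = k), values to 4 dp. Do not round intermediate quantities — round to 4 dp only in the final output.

price = 21.4958
boundary = - - - 66.7919 86.3093 66.7919
tree:
21.4958
31.8852 10.5691
45.7266 17.4483 3.1984
62.8981 28.0448 6.1380 0.0000
78.0019 43.3807 11.7792 0.0000 0.0000
89.6903 62.8981 22.6051 0.0000 0.0000 0.0000
98.7355 78.0019 43.3807 0.0000 0.0000 0.0000 0.0000

params: Δt=0.29250 u=1.29221 d=0.77387 q=0.46984 e^(-rΔt)=0.98289
t_6 payoffs: 98.7355 78.0019 43.3807 0.0000 0.0000 0.0000 0.0000
t_5: node(5,0) S=39.9997 payoff=89.6903 vs cont=87.4713 → 89.6903 [stop]  node(5,1) S=66.7919 payoff=62.8981 vs cont=60.6792 → 62.8981 [stop]  node(5,2) S=111.5298 payoff=18.1602 vs cont=22.6051 → 22.6051 [wait]  node(5,3) S=186.2334 payoff=0.0000 vs cont=0.0000 → 0.0000 [wait]  node(5,4) S=310.9743 payoff=0.0000 vs cont=0.0000 → 0.0000 [wait]  node(5,5) S=519.2678 payoff=0.0000 vs cont=0.0000 → 0.0000 [wait]  ⇒ S*(5)=66.7919
t_4: node(4,0) S=51.6881 payoff=78.0019 vs cont=75.7830 → 78.0019 [stop]  node(4,1) S=86.3093 payoff=43.3807 vs cont=43.2145 → 43.3807 [stop]  node(4,2) S=144.1200 payoff=0.0000 vs cont=11.7792 → 11.7792 [wait]  node(4,3) S=240.6529 payoff=0.0000 vs cont=0.0000 → 0.0000 [wait]  node(4,4) S=401.8444 payoff=0.0000 vs cont=0.0000 → 0.0000 [wait]  ⇒ S*(4)=86.3093
t_3: node(3,0) S=66.7919 payoff=62.8981 vs cont=60.6792 → 62.8981 [stop]  node(3,1) S=111.5298 payoff=18.1602 vs cont=28.0448 → 28.0448 [wait]  node(3,2) S=186.2334 payoff=0.0000 vs cont=6.1380 → 6.1380 [wait]  node(3,3) S=310.9743 payoff=0.0000 vs cont=0.0000 → 0.0000 [wait]  ⇒ S*(3)=66.7919
t_2: node(2,0) S=86.3093 payoff=43.3807 vs cont=45.7266 → 45.7266 [wait]  node(2,1) S=144.1200 payoff=0.0000 vs cont=17.4483 → 17.4483 [wait]  node(2,2) S=240.6529 payoff=0.0000 vs cont=3.1984 → 3.1984 [wait]  ⇒ S*(2)=-
t_1: node(1,0) S=111.5298 payoff=18.1602 vs cont=31.8852 → 31.8852 [wait]  node(1,1) S=186.2334 payoff=0.0000 vs cont=10.5691 → 10.5691 [wait]  ⇒ S*(1)=-
t_0: node(0,0) S=144.1200 payoff=0.0000 vs cont=21.4958 → 21.4958 [wait]  ⇒ S*(0)=-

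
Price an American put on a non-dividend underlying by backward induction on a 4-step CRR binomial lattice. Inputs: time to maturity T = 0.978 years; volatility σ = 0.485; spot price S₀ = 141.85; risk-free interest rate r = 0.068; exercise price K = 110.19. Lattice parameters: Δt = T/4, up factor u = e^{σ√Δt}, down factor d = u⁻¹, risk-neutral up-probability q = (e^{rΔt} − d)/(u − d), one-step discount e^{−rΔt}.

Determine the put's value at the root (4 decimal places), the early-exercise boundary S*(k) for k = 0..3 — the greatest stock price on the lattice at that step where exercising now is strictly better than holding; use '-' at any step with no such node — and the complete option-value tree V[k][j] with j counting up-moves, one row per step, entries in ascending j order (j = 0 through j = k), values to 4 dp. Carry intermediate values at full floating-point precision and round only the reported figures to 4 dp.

Δt=0.24450  u=1.27102  d=0.78677  q=0.47495  discount=0.98351
step 4 (expiry): payoffs max(K−S,0) = 55.8370 22.3836 0.0000 0.0000 0.0000
step 3: (k=3,j=0): S=69.0836, (K−S)⁺=41.1064, hold=39.2895 ⇒ V=41.1064 exercise | (k=3,j=1): S=111.6035, (K−S)⁺=0.0000, hold=11.5587 ⇒ V=11.5587 continue | (k=3,j=2): S=180.2938, (K−S)⁺=0.0000, hold=0.0000 ⇒ V=0.0000 continue | (k=3,j=3): S=291.2620, (K−S)⁺=0.0000, hold=0.0000 ⇒ V=0.0000 continue  boundary S*=69.0836
step 2: (k=2,j=0): S=87.8064, (K−S)⁺=22.3836, hold=26.6263 ⇒ V=26.6263 continue | (k=2,j=1): S=141.8500, (K−S)⁺=0.0000, hold=5.9688 ⇒ V=5.9688 continue | (k=2,j=2): S=229.1566, (K−S)⁺=0.0000, hold=0.0000 ⇒ V=0.0000 continue  boundary S*=-
step 1: (k=1,j=0): S=111.6035, (K−S)⁺=0.0000, hold=16.5377 ⇒ V=16.5377 continue | (k=1,j=1): S=180.2938, (K−S)⁺=0.0000, hold=3.0822 ⇒ V=3.0822 continue  boundary S*=-
step 0: (k=0,j=0): S=141.8500, (K−S)⁺=0.0000, hold=9.9797 ⇒ V=9.9797 continue  boundary S*=-

price = 9.9797
boundary = - - - 69.0836
tree:
9.9797
16.5377 3.0822
26.6263 5.9688 0.0000
41.1064 11.5587 0.0000 0.0000
55.8370 22.3836 0.0000 0.0000 0.0000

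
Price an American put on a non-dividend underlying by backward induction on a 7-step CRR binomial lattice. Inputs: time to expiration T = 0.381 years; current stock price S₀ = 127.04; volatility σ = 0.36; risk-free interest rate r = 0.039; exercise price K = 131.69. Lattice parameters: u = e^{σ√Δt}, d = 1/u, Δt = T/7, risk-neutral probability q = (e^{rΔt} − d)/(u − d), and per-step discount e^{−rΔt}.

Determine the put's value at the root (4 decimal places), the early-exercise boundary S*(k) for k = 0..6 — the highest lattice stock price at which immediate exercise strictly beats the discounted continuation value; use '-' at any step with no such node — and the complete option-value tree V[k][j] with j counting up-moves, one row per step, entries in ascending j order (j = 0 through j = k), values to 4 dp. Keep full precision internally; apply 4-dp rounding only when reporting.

price = 13.2072
boundary = - - - 98.7448 90.7902 98.7448 107.3964
tree:
13.2072
18.5785 7.7105
25.2375 11.7736 3.5427
32.9452 17.3771 6.0307 0.9856
40.8998 24.5755 10.0094 1.9429 0.0000
48.2137 32.9452 16.0277 3.8300 0.0000 0.0000
54.9383 40.8998 24.2936 7.5502 0.0000 0.0000 0.0000
61.1212 48.2137 32.9452 14.8840 0.0000 0.0000 0.0000 0.0000

Δt=0.05443  u=1.08762  d=0.91944  q=0.49165  discount=0.99788
step 7 (expiry): payoffs max(K−S,0) = 61.1212 48.2137 32.9452 14.8840 0.0000 0.0000 0.0000 0.0000
step 6: (k=6,j=0): S=76.7517, (K−S)⁺=54.9383, hold=54.6591 ⇒ V=54.9383 exercise | (k=6,j=1): S=90.7902, (K−S)⁺=40.8998, hold=40.6206 ⇒ V=40.8998 exercise | (k=6,j=2): S=107.3964, (K−S)⁺=24.2936, hold=24.0144 ⇒ V=24.2936 exercise | (k=6,j=3): S=127.0400, (K−S)⁺=4.6500, hold=7.5502 ⇒ V=7.5502 continue | (k=6,j=4): S=150.2766, (K−S)⁺=0.0000, hold=0.0000 ⇒ V=0.0000 continue | (k=6,j=5): S=177.7633, (K−S)⁺=0.0000, hold=0.0000 ⇒ V=0.0000 continue | (k=6,j=6): S=210.2776, (K−S)⁺=0.0000, hold=0.0000 ⇒ V=0.0000 continue  boundary S*=107.3964
step 5: (k=5,j=0): S=83.4763, (K−S)⁺=48.2137, hold=47.9344 ⇒ V=48.2137 exercise | (k=5,j=1): S=98.7448, (K−S)⁺=32.9452, hold=32.6660 ⇒ V=32.9452 exercise | (k=5,j=2): S=116.8060, (K−S)⁺=14.8840, hold=16.0277 ⇒ V=16.0277 continue | (k=5,j=3): S=138.1707, (K−S)⁺=0.0000, hold=3.8300 ⇒ V=3.8300 continue | (k=5,j=4): S=163.4432, (K−S)⁺=0.0000, hold=0.0000 ⇒ V=0.0000 continue | (k=5,j=5): S=193.3382, (K−S)⁺=0.0000, hold=0.0000 ⇒ V=0.0000 continue  boundary S*=98.7448
step 4: (k=4,j=0): S=90.7902, (K−S)⁺=40.8998, hold=40.6206 ⇒ V=40.8998 exercise | (k=4,j=1): S=107.3964, (K−S)⁺=24.2936, hold=24.5755 ⇒ V=24.5755 continue | (k=4,j=2): S=127.0400, (K−S)⁺=4.6500, hold=10.0094 ⇒ V=10.0094 continue | (k=4,j=3): S=150.2766, (K−S)⁺=0.0000, hold=1.9429 ⇒ V=1.9429 continue | (k=4,j=4): S=177.7633, (K−S)⁺=0.0000, hold=0.0000 ⇒ V=0.0000 continue  boundary S*=90.7902
step 3: (k=3,j=0): S=98.7448, (K−S)⁺=32.9452, hold=32.8042 ⇒ V=32.9452 exercise | (k=3,j=1): S=116.8060, (K−S)⁺=14.8840, hold=17.3771 ⇒ V=17.3771 continue | (k=3,j=2): S=138.1707, (K−S)⁺=0.0000, hold=6.0307 ⇒ V=6.0307 continue | (k=3,j=3): S=163.4432, (K−S)⁺=0.0000, hold=0.9856 ⇒ V=0.9856 continue  boundary S*=98.7448
step 2: (k=2,j=0): S=107.3964, (K−S)⁺=24.2936, hold=25.2375 ⇒ V=25.2375 continue | (k=2,j=1): S=127.0400, (K−S)⁺=4.6500, hold=11.7736 ⇒ V=11.7736 continue | (k=2,j=2): S=150.2766, (K−S)⁺=0.0000, hold=3.5427 ⇒ V=3.5427 continue  boundary S*=-
step 1: (k=1,j=0): S=116.8060, (K−S)⁺=14.8840, hold=18.5785 ⇒ V=18.5785 continue | (k=1,j=1): S=138.1707, (K−S)⁺=0.0000, hold=7.7105 ⇒ V=7.7105 continue  boundary S*=-
step 0: (k=0,j=0): S=127.0400, (K−S)⁺=4.6500, hold=13.2072 ⇒ V=13.2072 continue  boundary S*=-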